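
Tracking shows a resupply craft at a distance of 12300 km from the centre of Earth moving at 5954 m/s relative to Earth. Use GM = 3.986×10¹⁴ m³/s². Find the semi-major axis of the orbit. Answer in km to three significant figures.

r = 1.230×10⁷ m.
Specific orbital energy ε = v²/2 − μ/r = (5954)²/2 − 3.986×10¹⁴/1.230×10⁷ = -1.468×10⁷ J/kg.
Since ε = −μ/(2a), a = −μ/(2ε) = 1.357×10⁷ m = 13575 km.

a ≈ 13600 km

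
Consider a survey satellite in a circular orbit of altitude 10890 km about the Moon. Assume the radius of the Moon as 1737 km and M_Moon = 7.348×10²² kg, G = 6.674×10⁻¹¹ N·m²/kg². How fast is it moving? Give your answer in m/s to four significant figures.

μ = GM = 6.674×10⁻¹¹ × 7.348×10²² = 4.904×10¹² m³/s².
r = 1737 + 10890 = 12627 km = 1.2627×10⁷ m.
For a circular orbit v = √(μ/r) = √(4.904×10¹² / 1.263×10⁷) = √(3.884×10⁵) = 623.2 m/s.

v ≈ 623.2 m/s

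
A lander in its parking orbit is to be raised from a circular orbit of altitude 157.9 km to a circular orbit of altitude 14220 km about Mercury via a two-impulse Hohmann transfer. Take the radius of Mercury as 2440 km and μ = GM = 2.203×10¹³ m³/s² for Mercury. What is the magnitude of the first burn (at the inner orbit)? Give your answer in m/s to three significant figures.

Δv ≈ 918 m/s

r₁ = 2440 + 157.9 = 2597.9 km = 2.5979×10⁶ m.
r₂ = 2440 + 14220 = 16660 km = 1.6660×10⁷ m.
Transfer ellipse a_t = (r₁ + r₂)/2 = 9.629×10⁶ m.
At r₁: circular v_c1 = √(μ/r₁) = 2912 m/s; transfer-periherm v_p = √[μ(2/r₁ − 1/a_t)] = 3830 m/s.
Δv₁ = v_p − v_c1 = 918.4 m/s.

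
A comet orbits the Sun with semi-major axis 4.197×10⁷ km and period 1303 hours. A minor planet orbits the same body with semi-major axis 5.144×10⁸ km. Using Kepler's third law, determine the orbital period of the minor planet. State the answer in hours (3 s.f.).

T₂ ≈ 55900 hours

Kepler's third law: T² ∝ a³, so T₂ = T₁ (a₂/a₁)^(3/2).
a₂/a₁ = 12.26, (a₂/a₁)^(3/2) = 42.91.
T₂ = 1303 × 42.91 = 55910 hours.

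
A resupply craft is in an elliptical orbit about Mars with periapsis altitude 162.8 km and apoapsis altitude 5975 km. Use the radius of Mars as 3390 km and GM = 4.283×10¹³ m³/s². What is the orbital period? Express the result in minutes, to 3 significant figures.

r_p = 3390 + 162.8 = 3552.8 km = 3.5528×10⁶ m.
r_a = 3390 + 5975 = 9365.0 km = 9.3650×10⁶ m.
Semi-major axis a = (r_p + r_a)/2 = (3552.8 + 9365.0)/2 = 6458.9 km = 6.459×10⁶ m.
By Kepler's third law T = 2π√(a³/μ) = 2π × 2.508×10³ = 1.576×10⁴ s.
= 262.7 minutes.

T ≈ 263 minutes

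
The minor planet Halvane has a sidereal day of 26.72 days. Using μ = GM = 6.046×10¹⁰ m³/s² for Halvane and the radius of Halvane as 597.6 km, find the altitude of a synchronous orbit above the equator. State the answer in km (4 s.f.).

T = 26.72 days = 2.309×10⁶ s.
A synchronous orbit has period T, so by Kepler's third law a = (μT²/4π²)^(1/3).
μT²/4π² = 6.046×10¹⁰ × (2.309×10⁶)² / 39.48 = 8.162×10²¹ m³.
a = 2.013×10⁷ m = 20134 km.
Altitude h = a − R = 20134 − 597.6 = 19537 km.

h_sync ≈ 19540 km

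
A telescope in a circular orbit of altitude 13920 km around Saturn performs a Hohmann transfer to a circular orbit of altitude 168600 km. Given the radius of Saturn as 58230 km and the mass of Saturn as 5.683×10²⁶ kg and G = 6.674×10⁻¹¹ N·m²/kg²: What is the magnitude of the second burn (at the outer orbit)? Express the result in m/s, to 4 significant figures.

μ = GM = 6.674×10⁻¹¹ × 5.683×10²⁶ = 3.793×10¹⁶ m³/s².
r₁ = 58230 + 13920 = 72150 km = 7.2150×10⁷ m.
r₂ = 58230 + 168600 = 226830 km = 2.2683×10⁸ m.
Transfer ellipse a_t = (r₁ + r₂)/2 = 1.495×10⁸ m.
At r₁: circular v_c1 = √(μ/r₁) = 22930 m/s; transfer-perikrone v_p = √[μ(2/r₁ − 1/a_t)] = 28240 m/s.
At r₂: circular v_c2 = √(μ/r₂) = 12930 m/s; transfer-apokrone v_a = √[μ(2/r₂ − 1/a_t)] = 8983 m/s.
Δv₂ = v_c2 − v_a = 3948 m/s.

Δv ≈ 3948 m/s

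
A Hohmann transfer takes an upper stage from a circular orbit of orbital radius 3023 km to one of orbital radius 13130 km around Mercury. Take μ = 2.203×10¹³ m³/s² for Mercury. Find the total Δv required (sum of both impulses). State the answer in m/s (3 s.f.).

r₁ = 3023 km = 3.023×10⁶ m.
r₂ = 13130 km = 1.313×10⁷ m.
Transfer ellipse a_t = (r₁ + r₂)/2 = 8.076×10⁶ m.
At r₁: circular v_c1 = √(μ/r₁) = 2700 m/s; transfer-periherm v_p = √[μ(2/r₁ − 1/a_t)] = 3442 m/s.
Δv₁ = v_p − v_c1 = 742.5 m/s.
At r₂: circular v_c2 = √(μ/r₂) = 1295 m/s; transfer-apoherm v_a = √[μ(2/r₂ − 1/a_t)] = 792.5 m/s.
Δv₂ = v_c2 − v_a = 502.8 m/s.
Total Δv = Δv₁ + Δv₂ = 1245 m/s.

Δv_total ≈ 1250 m/s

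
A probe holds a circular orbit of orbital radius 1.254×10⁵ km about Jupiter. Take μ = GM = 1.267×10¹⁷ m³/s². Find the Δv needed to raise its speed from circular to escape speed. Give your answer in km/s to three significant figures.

r = 1.254×10⁵ km = 1.254×10⁸ m.
Circular speed v_c = √(μ/r) = 31790 m/s.
Escape speed v_esc = √(2μ/r) = √2 × v_c = 44950 m/s.
Δv = v_esc − v_c = 13170 m/s = 13.17 km/s.

Δv ≈ 13.2 km/s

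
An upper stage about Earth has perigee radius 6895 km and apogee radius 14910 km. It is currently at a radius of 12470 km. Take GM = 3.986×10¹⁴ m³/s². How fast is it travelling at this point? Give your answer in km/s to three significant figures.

Semi-major axis a = (r_p + r_a)/2 = 10902 km = 1.090×10⁷ m.
Vis-viva: v² = μ(2/r − 1/a) = 3.986×10¹⁴ × (1.604×10⁻⁷ − 9.172×10⁻⁸) = 2.737×10⁷ m²/s².
v = 5232 m/s = 5.232 km/s.

v ≈ 5.23 km/s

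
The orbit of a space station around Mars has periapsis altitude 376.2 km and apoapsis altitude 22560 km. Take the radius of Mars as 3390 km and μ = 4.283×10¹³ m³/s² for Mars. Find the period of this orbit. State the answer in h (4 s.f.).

r_p = 3390 + 376.2 = 3766.2 km = 3.7662×10⁶ m.
r_a = 3390 + 22560 = 25950 km = 2.5950×10⁷ m.
Semi-major axis a = (r_p + r_a)/2 = (3766.2 + 25950)/2 = 14858 km = 1.486×10⁷ m.
By Kepler's third law T = 2π√(a³/μ) = 2π × 8.751×10³ = 5.499×10⁴ s.
= 15.27 h.

T ≈ 15.27 h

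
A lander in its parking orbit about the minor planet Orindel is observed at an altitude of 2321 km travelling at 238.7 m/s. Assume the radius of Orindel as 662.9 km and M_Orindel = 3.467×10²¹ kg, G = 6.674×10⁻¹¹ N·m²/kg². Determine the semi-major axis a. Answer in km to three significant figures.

μ = GM = 6.674×10⁻¹¹ × 3.467×10²¹ = 2.314×10¹¹ m³/s².
r = 662.9 + 2321 = 2983.9 km = 2.984×10⁶ m.
Vis-viva rearranged: 1/a = 2/r − v²/μ = 6.703×10⁻⁷ − 2.462×10⁻⁷ = 4.240×10⁻⁷ m⁻¹.
a = 2.358×10⁶ m = 2358.4 km.

a ≈ 2360 km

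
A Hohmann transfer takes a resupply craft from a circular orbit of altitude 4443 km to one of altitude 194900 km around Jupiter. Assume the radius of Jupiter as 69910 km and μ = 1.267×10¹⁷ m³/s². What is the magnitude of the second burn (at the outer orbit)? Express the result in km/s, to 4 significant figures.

r₁ = 69910 + 4443 = 74353 km = 7.4353×10⁷ m.
r₂ = 69910 + 194900 = 264810 km = 2.6481×10⁸ m.
Transfer ellipse a_t = (r₁ + r₂)/2 = 1.696×10⁸ m.
At r₁: circular v_c1 = √(μ/r₁) = 41280 m/s; transfer-perijove v_p = √[μ(2/r₁ − 1/a_t)] = 51580 m/s.
At r₂: circular v_c2 = √(μ/r₂) = 21870 m/s; transfer-apojove v_a = √[μ(2/r₂ − 1/a_t)] = 14480 m/s.
Δv₂ = v_c2 − v_a = 7390 m/s.
= 7.390 km/s.

Δv ≈ 7.390 km/s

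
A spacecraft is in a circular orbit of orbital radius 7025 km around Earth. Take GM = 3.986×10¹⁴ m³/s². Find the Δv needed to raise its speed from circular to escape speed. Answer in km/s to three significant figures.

r = 7025 km = 7.025×10⁶ m.
Circular speed v_c = √(μ/r) = 7533 m/s.
Escape speed v_esc = √(2μ/r) = √2 × v_c = 10650 m/s.
Δv = v_esc − v_c = 3120 m/s = 3.120 km/s.

Δv ≈ 3.12 km/s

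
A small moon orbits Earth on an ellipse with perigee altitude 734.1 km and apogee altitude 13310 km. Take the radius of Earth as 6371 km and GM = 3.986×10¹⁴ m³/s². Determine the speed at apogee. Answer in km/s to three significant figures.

v ≈ 3.28 km/s

r_p = 6371 + 734.1 = 7105.1 km = 7.1051×10⁶ m.
r_a = 6371 + 13310 = 19681 km = 1.9681×10⁷ m.
Semi-major axis a = (r_p + r_a)/2 = 13393 km = 1.339×10⁷ m.
Vis-viva: v² = μ(2/r − 1/a) = 3.986×10¹⁴ × (1.016×10⁻⁷ − 7.467×10⁻⁸) = 1.074×10⁷ m²/s².
v = 3278 m/s = 3.278 km/s.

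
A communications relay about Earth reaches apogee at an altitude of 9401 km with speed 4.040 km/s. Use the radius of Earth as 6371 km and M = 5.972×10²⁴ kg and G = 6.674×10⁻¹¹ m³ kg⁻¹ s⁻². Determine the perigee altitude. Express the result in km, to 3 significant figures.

perigee altitude ≈ 1150 km

μ = GM = 6.674×10⁻¹¹ × 5.972×10²⁴ = 3.986×10¹⁴ m³/s².
r_a = 6371 + 9401 = 15772 km = 1.577×10⁷ m.
Specific energy ε = v²/2 − μ/r = -1.711×10⁷ J/kg, so a = −μ/(2ε) = 1.165×10⁷ m.
The apsides satisfy r_p + r_a = 2a, so the perigee radius is 2a − r_a = 7.523×10⁶ m = 7522.6 km.
Perigee altitude = 7522.6 − 6371 = 1151.6 km.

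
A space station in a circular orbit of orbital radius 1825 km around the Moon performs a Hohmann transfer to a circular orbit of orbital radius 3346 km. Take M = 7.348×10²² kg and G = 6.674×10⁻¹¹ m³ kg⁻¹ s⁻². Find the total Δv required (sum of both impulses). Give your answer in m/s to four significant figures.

Δv_total ≈ 419.1 m/s

μ = GM = 6.674×10⁻¹¹ × 7.348×10²² = 4.904×10¹² m³/s².
r₁ = 1825 km = 1.825×10⁶ m.
r₂ = 3346 km = 3.346×10⁶ m.
Transfer ellipse a_t = (r₁ + r₂)/2 = 2.586×10⁶ m.
At r₁: circular v_c1 = √(μ/r₁) = 1639 m/s; transfer-perilune v_p = √[μ(2/r₁ − 1/a_t)] = 1865 m/s.
Δv₁ = v_p − v_c1 = 225.6 m/s.
At r₂: circular v_c2 = √(μ/r₂) = 1211 m/s; transfer-apolune v_a = √[μ(2/r₂ − 1/a_t)] = 1017 m/s.
Δv₂ = v_c2 − v_a = 193.5 m/s.
Total Δv = Δv₁ + Δv₂ = 419.1 m/s.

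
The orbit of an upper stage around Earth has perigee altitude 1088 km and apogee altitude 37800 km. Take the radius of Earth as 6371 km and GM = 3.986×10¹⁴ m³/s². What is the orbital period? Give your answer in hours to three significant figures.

r_p = 6371 + 1088 = 7459.0 km = 7.4590×10⁶ m.
r_a = 6371 + 37800 = 44171 km = 4.4171×10⁷ m.
Semi-major axis a = (r_p + r_a)/2 = (7459.0 + 44171)/2 = 25815 km = 2.582×10⁷ m.
By Kepler's third law T = 2π√(a³/μ) = 2π × 6.570×10³ = 4.128×10⁴ s.
= 11.47 hours.

T ≈ 11.5 hours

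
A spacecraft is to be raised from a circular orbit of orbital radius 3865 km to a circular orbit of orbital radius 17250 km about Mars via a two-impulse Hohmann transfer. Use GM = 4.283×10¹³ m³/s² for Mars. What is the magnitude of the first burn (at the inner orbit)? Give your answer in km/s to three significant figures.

Δv ≈ 0.926 km/s

r₁ = 3865 km = 3.865×10⁶ m.
r₂ = 17250 km = 1.725×10⁷ m.
Transfer ellipse a_t = (r₁ + r₂)/2 = 1.056×10⁷ m.
At r₁: circular v_c1 = √(μ/r₁) = 3329 m/s; transfer-periapsis v_p = √[μ(2/r₁ − 1/a_t)] = 4255 m/s.
Δv₁ = v_p − v_c1 = 926.2 m/s.
= 0.9262 km/s.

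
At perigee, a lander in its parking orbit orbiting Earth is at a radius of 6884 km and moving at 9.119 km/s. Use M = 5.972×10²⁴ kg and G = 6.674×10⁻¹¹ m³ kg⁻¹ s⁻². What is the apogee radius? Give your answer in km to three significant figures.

μ = GM = 6.674×10⁻¹¹ × 5.972×10²⁴ = 3.986×10¹⁴ m³/s².
r_p = 6.884×10⁶ m.
Specific energy ε = v²/2 − μ/r = -1.632×10⁷ J/kg, so a = −μ/(2ε) = 1.221×10⁷ m.
The apsides satisfy r_p + r_a = 2a, so the apogee radius is 2a − r_p = 1.754×10⁷ m = 17538 km.

apogee radius ≈ 17500 km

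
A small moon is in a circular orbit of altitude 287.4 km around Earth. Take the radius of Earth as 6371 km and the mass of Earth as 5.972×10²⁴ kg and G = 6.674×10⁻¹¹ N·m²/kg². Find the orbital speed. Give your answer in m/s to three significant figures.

μ = GM = 6.674×10⁻¹¹ × 5.972×10²⁴ = 3.986×10¹⁴ m³/s².
r = 6371 + 287.4 = 6658.4 km = 6.6584×10⁶ m.
For a circular orbit v = √(μ/r) = √(3.986×10¹⁴ / 6.658×10⁶) = √(5.986×10⁷) = 7737 m/s.

v ≈ 7740 m/s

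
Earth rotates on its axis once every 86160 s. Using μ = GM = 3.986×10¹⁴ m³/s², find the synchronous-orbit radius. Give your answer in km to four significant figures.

A synchronous orbit has period T, so by Kepler's third law a = (μT²/4π²)^(1/3).
μT²/4π² = 3.986×10¹⁴ × (8.616×10⁴)² / 39.48 = 7.495×10²² m³.
a = 4.216×10⁷ m = 42163 km.

r_sync ≈ 42160 km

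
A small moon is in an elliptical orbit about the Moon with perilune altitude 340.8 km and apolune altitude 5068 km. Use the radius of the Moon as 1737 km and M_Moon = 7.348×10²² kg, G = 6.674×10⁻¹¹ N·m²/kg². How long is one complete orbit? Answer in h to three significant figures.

T ≈ 7.38 h

μ = GM = 6.674×10⁻¹¹ × 7.348×10²² = 4.904×10¹² m³/s².
r_p = 1737 + 340.8 = 2077.8 km = 2.0778×10⁶ m.
r_a = 1737 + 5068 = 6805.0 km = 6.8050×10⁶ m.
Semi-major axis a = (r_p + r_a)/2 = (2077.8 + 6805.0)/2 = 4441.4 km = 4.441×10⁶ m.
By Kepler's third law T = 2π√(a³/μ) = 2π × 4.227×10³ = 2.656×10⁴ s.
= 7.377 h.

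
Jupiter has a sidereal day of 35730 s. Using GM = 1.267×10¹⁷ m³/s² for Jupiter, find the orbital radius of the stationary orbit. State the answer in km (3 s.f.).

r_sync ≈ 1.60×10⁵ km

A synchronous orbit has period T, so by Kepler's third law a = (μT²/4π²)^(1/3).
μT²/4π² = 1.267×10¹⁷ × (3.573×10⁴)² / 39.48 = 4.097×10²⁴ m³.
a = 1.600×10⁸ m = 1.6002×10⁵ km.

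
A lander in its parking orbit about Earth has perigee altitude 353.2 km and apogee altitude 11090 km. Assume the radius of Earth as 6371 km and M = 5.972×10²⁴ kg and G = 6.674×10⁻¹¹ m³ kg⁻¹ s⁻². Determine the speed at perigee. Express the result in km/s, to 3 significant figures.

μ = GM = 6.674×10⁻¹¹ × 5.972×10²⁴ = 3.986×10¹⁴ m³/s².
r_p = 6371 + 353.2 = 6724.2 km = 6.7242×10⁶ m.
r_a = 6371 + 11090 = 17461 km = 1.7461×10⁷ m.
Semi-major axis a = (r_p + r_a)/2 = 12093 km = 1.209×10⁷ m.
Vis-viva: v² = μ(2/r − 1/a) = 3.986×10¹⁴ × (2.974×10⁻⁷ − 8.270×10⁻⁸) = 8.559×10⁷ m²/s².
v = 9251 m/s = 9.251 km/s.

v ≈ 9.25 km/s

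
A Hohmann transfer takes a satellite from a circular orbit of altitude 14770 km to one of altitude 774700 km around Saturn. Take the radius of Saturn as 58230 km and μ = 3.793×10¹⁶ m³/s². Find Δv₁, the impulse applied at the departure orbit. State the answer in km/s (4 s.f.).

Δv ≈ 8.116 km/s

r₁ = 58230 + 14770 = 73000 km = 7.3000×10⁷ m.
r₂ = 58230 + 774700 = 832930 km = 8.3293×10⁸ m.
Transfer ellipse a_t = (r₁ + r₂)/2 = 4.530×10⁸ m.
At r₁: circular v_c1 = √(μ/r₁) = 22790 m/s; transfer-perikrone v_p = √[μ(2/r₁ − 1/a_t)] = 30910 m/s.
Δv₁ = v_p − v_c1 = 8116 m/s.
= 8.116 km/s.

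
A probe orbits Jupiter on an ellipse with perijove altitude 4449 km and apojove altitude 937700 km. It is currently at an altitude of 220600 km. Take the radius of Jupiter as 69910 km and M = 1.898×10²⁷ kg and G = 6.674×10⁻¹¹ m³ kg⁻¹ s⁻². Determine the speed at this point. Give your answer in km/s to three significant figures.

μ = GM = 6.674×10⁻¹¹ × 1.898×10²⁷ = 1.267×10¹⁷ m³/s².
r_p = 69910 + 4449 = 74359 km = 7.4359×10⁷ m.
r_a = 69910 + 937700 = 1007600 km = 1.0076×10⁹ m.
r = 69910 + 220600 = 2.9051×10⁵ km = 2.905×10⁸ m.
Semi-major axis a = (r_p + r_a)/2 = 5.4098×10⁵ km = 5.410×10⁸ m.
Vis-viva: v² = μ(2/r − 1/a) = 1.267×10¹⁷ × (6.884×10⁻⁹ − 1.848×10⁻⁹) = 6.379×10⁸ m²/s².
v = 25260 m/s = 25.26 km/s.

v ≈ 25.3 km/s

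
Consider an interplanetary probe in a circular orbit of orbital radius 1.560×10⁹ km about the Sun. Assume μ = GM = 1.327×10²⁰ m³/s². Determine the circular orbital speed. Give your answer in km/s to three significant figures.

r = 1.560×10⁹ km = 1.560×10¹² m.
For a circular orbit v = √(μ/r) = √(1.327×10²⁰ / 1.560×10¹²) = √(8.506×10⁷) = 9223 m/s.
That is 9.223 km/s.

v ≈ 9.22 km/s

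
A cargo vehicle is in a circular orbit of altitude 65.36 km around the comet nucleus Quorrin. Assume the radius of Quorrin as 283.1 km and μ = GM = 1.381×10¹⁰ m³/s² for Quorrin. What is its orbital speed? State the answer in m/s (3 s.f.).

v ≈ 199 m/s

r = 283.1 + 65.36 = 348.46 km = 3.4846×10⁵ m.
For a circular orbit v = √(μ/r) = √(1.381×10¹⁰ / 3.485×10⁵) = √(3.963×10⁴) = 199.1 m/s.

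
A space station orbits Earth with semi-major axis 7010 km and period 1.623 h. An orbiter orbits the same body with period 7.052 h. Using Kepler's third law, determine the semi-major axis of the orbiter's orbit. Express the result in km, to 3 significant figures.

Kepler's third law: a³ ∝ T², so a₂ = a₁ (T₂/T₁)^(2/3).
T₂/T₁ = 4.345, (T₂/T₁)^(2/3) = 2.663.
a₂ = 7010 × 2.663 = 18670 km.

a₂ ≈ 18700 km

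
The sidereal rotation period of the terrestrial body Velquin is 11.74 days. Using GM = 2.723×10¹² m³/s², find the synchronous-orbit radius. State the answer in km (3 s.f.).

r_sync ≈ 41400 km

T = 11.74 days = 1.014×10⁶ s.
A synchronous orbit has period T, so by Kepler's third law a = (μT²/4π²)^(1/3).
μT²/4π² = 2.723×10¹² × (1.014×10⁶)² / 39.48 = 7.097×10²² m³.
a = 4.140×10⁷ m = 41402 km.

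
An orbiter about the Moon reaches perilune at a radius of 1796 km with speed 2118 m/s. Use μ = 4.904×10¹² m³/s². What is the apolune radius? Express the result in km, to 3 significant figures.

r_p = 1.796×10⁶ m.
Specific energy ε = v²/2 − μ/r = -4.876×10⁵ J/kg, so a = −μ/(2ε) = 5.029×10⁶ m.
The apsides satisfy r_p + r_a = 2a, so the apolune radius is 2a − r_p = 8.262×10⁶ m = 8262.5 km.

apolune radius ≈ 8260 km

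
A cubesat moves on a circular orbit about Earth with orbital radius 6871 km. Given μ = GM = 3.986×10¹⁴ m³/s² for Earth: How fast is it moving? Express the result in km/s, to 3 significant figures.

v ≈ 7.62 km/s

r = 6871 km = 6.871×10⁶ m.
For a circular orbit v = √(μ/r) = √(3.986×10¹⁴ / 6.871×10⁶) = √(5.801×10⁷) = 7617 m/s.
That is 7.617 km/s.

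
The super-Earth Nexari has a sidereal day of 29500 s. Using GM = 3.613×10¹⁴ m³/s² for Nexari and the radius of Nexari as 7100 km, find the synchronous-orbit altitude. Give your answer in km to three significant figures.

h_sync ≈ 12900 km

A synchronous orbit has period T, so by Kepler's third law a = (μT²/4π²)^(1/3).
μT²/4π² = 3.613×10¹⁴ × (2.950×10⁴)² / 39.48 = 7.964×10²¹ m³.
a = 1.997×10⁷ m = 19970 km.
Altitude h = a − R = 19970 − 7100 = 12870 km.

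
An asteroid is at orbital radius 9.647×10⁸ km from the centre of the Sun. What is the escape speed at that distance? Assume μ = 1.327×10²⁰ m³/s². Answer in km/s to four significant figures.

v_esc ≈ 16.59 km/s

r = 9.647×10⁸ km = 9.647×10¹¹ m.
Escape speed v_esc = √(2μ/r) = √(2 × 1.327×10²⁰ / 9.647×10¹¹) = √(2.751×10⁸) = 16590 m/s.
= 16.59 km/s.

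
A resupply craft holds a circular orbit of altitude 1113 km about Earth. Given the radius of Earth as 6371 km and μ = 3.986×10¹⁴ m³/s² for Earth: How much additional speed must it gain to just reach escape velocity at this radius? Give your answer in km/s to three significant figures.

Δv ≈ 3.02 km/s

r = 6371 + 1113 = 7484.0 km = 7.4840×10⁶ m.
Circular speed v_c = √(μ/r) = 7298 m/s.
Escape speed v_esc = √(2μ/r) = √2 × v_c = 10320 m/s.
Δv = v_esc − v_c = 3023 m/s = 3.023 km/s.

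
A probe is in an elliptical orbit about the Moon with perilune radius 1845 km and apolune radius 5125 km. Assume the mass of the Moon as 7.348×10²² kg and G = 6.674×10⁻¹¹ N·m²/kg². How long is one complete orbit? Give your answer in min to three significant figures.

μ = GM = 6.674×10⁻¹¹ × 7.348×10²² = 4.904×10¹² m³/s².
Semi-major axis a = (r_p + r_a)/2 = (1845.0 + 5125.0)/2 = 3485.0 km = 3.485×10⁶ m.
By Kepler's third law T = 2π√(a³/μ) = 2π × 2.938×10³ = 1.846×10⁴ s.
= 307.6 min.

T ≈ 308 min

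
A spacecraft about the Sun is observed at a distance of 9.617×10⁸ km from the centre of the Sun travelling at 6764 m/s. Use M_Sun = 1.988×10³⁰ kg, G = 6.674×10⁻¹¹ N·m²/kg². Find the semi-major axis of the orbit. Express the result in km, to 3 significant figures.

μ = GM = 6.674×10⁻¹¹ × 1.988×10³⁰ = 1.327×10²⁰ m³/s².
r = 9.617×10¹¹ m.
Specific orbital energy ε = v²/2 − μ/r = (6764)²/2 − 1.327×10²⁰/9.617×10¹¹ = -1.151×10⁸ J/kg.
Since ε = −μ/(2a), a = −μ/(2ε) = 5.764×10¹¹ m = 5.7643×10⁸ km.

a ≈ 5.76×10⁸ km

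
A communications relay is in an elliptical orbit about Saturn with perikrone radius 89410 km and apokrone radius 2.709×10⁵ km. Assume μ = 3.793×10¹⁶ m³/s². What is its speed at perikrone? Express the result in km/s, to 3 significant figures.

v ≈ 25.3 km/s

Semi-major axis a = (r_p + r_a)/2 = 1.8016×10⁵ km = 1.802×10⁸ m.
Vis-viva: v² = μ(2/r − 1/a) = 3.793×10¹⁶ × (2.237×10⁻⁸ − 5.551×10⁻⁹) = 6.379×10⁸ m²/s².
v = 25260 m/s = 25.26 km/s.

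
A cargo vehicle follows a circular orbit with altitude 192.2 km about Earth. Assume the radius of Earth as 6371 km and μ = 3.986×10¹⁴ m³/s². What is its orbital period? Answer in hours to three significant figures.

T ≈ 1.47 hours

r = 6371 + 192.2 = 6563.2 km = 6.5632×10⁶ m.
Kepler's third law: T = 2π√(r³/μ) = 2π√((6.563×10⁶)³ / 3.986×10¹⁴).
r³/μ = 7.093×10⁵ s², so T = 2π × 8.422×10² = 5.292×10³ s.
Converting: 5.292×10³ s ÷ 3600 = 1.470 hours.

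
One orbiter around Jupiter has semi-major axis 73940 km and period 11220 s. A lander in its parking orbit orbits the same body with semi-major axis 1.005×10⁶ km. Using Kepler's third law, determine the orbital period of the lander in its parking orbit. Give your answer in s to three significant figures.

T₂ ≈ 5.62×10⁵ s

Kepler's third law: T² ∝ a³, so T₂ = T₁ (a₂/a₁)^(3/2).
a₂/a₁ = 13.59, (a₂/a₁)^(3/2) = 50.11.
T₂ = 11220 × 50.11 = 5.622×10⁵ s.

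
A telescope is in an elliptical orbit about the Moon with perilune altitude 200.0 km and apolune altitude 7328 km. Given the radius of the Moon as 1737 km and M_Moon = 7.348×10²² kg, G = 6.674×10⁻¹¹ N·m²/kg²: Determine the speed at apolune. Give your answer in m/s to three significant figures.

μ = GM = 6.674×10⁻¹¹ × 7.348×10²² = 4.904×10¹² m³/s².
r_p = 1737 + 200.0 = 1937.0 km = 1.9370×10⁶ m.
r_a = 1737 + 7328 = 9065.0 km = 9.0650×10⁶ m.
Semi-major axis a = (r_p + r_a)/2 = 5501.0 km = 5.501×10⁶ m.
Vis-viva: v² = μ(2/r − 1/a) = 4.904×10¹² × (2.206×10⁻⁷ − 1.818×10⁻⁷) = 1.905×10⁵ m²/s².
v = 436.5 m/s.

v ≈ 436 m/s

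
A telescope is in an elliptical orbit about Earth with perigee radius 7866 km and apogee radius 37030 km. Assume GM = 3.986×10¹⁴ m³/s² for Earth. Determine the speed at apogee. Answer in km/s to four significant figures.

Semi-major axis a = (r_p + r_a)/2 = 22448 km = 2.245×10⁷ m.
Vis-viva: v² = μ(2/r − 1/a) = 3.986×10¹⁴ × (5.401×10⁻⁸ − 4.455×10⁻⁸) = 3.772×10⁶ m²/s².
v = 1942 m/s = 1.942 km/s.

v ≈ 1.942 km/s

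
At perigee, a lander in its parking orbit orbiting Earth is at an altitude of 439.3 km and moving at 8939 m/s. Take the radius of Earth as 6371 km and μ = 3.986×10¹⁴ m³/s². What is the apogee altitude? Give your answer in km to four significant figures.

r_p = 6371 + 439.3 = 6810.3 km = 6.810×10⁶ m.
Specific energy ε = v²/2 − μ/r = -1.858×10⁷ J/kg, so a = −μ/(2ε) = 1.073×10⁷ m.
The apsides satisfy r_p + r_a = 2a, so the apogee radius is 2a − r_p = 1.465×10⁷ m = 14647 km.
Apogee altitude = 14647 − 6371 = 8276.3 km.

apogee altitude ≈ 8276 km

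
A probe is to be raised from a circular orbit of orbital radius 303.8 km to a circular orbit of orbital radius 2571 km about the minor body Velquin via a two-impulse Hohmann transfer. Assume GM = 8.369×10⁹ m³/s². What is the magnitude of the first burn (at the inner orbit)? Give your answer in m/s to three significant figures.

Δv ≈ 56.0 m/s

r₁ = 303.8 km = 3.038×10⁵ m.
r₂ = 2571 km = 2.571×10⁶ m.
Transfer ellipse a_t = (r₁ + r₂)/2 = 1.437×10⁶ m.
At r₁: circular v_c1 = √(μ/r₁) = 166.0 m/s; transfer-periapsis v_p = √[μ(2/r₁ − 1/a_t)] = 222.0 m/s.
Δv₁ = v_p − v_c1 = 56.00 m/s.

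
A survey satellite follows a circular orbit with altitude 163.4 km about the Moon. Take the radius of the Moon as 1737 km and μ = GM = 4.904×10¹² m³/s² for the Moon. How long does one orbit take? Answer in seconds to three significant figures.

T ≈ 7430 seconds

r = 1737 + 163.4 = 1900.4 km = 1.9004×10⁶ m.
Kepler's third law: T = 2π√(r³/μ) = 2π√((1.900×10⁶)³ / 4.904×10¹²).
r³/μ = 1.400×10⁶ s², so T = 2π × 1.183×10³ = 7.433×10³ s.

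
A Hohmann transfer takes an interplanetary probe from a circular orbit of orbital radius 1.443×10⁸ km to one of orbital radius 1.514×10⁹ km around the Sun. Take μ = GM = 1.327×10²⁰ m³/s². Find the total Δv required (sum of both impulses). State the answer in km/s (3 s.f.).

r₁ = 1.443×10⁸ km = 1.443×10¹¹ m.
r₂ = 1.514×10⁹ km = 1.514×10¹² m.
Transfer ellipse a_t = (r₁ + r₂)/2 = 8.292×10¹¹ m.
At r₁: circular v_c1 = √(μ/r₁) = 30330 m/s; transfer-perihelion v_p = √[μ(2/r₁ − 1/a_t)] = 40980 m/s.
Δv₁ = v_p − v_c1 = 10650 m/s.
At r₂: circular v_c2 = √(μ/r₂) = 9362 m/s; transfer-aphelion v_a = √[μ(2/r₂ − 1/a_t)] = 3906 m/s.
Δv₂ = v_c2 − v_a = 5456 m/s.
Total Δv = Δv₁ + Δv₂ = 16110 m/s = 16.11 km/s.

Δv_total ≈ 16.1 km/s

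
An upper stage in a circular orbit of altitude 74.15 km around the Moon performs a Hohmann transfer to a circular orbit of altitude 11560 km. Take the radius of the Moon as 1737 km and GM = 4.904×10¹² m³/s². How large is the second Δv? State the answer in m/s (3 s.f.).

r₁ = 1737 + 74.15 = 1811.2 km = 1.8112×10⁶ m.
r₂ = 1737 + 11560 = 13297 km = 1.3297×10⁷ m.
Transfer ellipse a_t = (r₁ + r₂)/2 = 7.554×10⁶ m.
At r₁: circular v_c1 = √(μ/r₁) = 1646 m/s; transfer-perilune v_p = √[μ(2/r₁ − 1/a_t)] = 2183 m/s.
At r₂: circular v_c2 = √(μ/r₂) = 607.3 m/s; transfer-apolune v_a = √[μ(2/r₂ − 1/a_t)] = 297.4 m/s.
Δv₂ = v_c2 − v_a = 309.9 m/s.

Δv ≈ 310 m/s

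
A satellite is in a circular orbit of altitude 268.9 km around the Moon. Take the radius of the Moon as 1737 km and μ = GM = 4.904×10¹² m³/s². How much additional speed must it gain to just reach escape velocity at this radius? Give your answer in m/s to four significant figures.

r = 1737 + 268.9 = 2005.9 km = 2.0059×10⁶ m.
Circular speed v_c = √(μ/r) = 1564 m/s.
Escape speed v_esc = √(2μ/r) = √2 × v_c = 2211 m/s.
Δv = v_esc − v_c = 647.7 m/s.

Δv ≈ 647.7 m/s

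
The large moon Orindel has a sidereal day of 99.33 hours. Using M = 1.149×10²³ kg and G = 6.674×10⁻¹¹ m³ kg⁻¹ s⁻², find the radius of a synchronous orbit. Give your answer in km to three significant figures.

r_sync ≈ 29200 km

μ = GM = 6.674×10⁻¹¹ × 1.149×10²³ = 7.668×10¹² m³/s².
T = 99.33 hours = 3.576×10⁵ s.
A synchronous orbit has period T, so by Kepler's third law a = (μT²/4π²)^(1/3).
μT²/4π² = 7.668×10¹² × (3.576×10⁵)² / 39.48 = 2.484×10²² m³.
a = 2.918×10⁷ m = 29177 km.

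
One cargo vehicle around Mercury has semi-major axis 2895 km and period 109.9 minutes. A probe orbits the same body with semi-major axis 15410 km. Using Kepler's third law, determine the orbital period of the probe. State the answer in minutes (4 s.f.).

T₂ ≈ 1350 minutes

Kepler's third law: T² ∝ a³, so T₂ = T₁ (a₂/a₁)^(3/2).
a₂/a₁ = 5.323, (a₂/a₁)^(3/2) = 12.28.
T₂ = 109.9 × 12.28 = 1350 minutes.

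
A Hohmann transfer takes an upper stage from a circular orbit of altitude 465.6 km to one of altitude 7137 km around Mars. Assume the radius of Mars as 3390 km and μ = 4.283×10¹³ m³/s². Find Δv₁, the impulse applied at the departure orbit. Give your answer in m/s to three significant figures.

Δv ≈ 700 m/s

r₁ = 3390 + 465.6 = 3855.6 km = 3.8556×10⁶ m.
r₂ = 3390 + 7137 = 10527 km = 1.0527×10⁷ m.
Transfer ellipse a_t = (r₁ + r₂)/2 = 7.191×10⁶ m.
At r₁: circular v_c1 = √(μ/r₁) = 3333 m/s; transfer-periapsis v_p = √[μ(2/r₁ − 1/a_t)] = 4033 m/s.
Δv₁ = v_p − v_c1 = 699.6 m/s.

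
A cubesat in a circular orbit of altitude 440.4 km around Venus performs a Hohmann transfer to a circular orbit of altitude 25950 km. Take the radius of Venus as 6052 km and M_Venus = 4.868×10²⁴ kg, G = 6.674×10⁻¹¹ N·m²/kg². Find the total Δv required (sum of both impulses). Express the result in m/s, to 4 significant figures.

μ = GM = 6.674×10⁻¹¹ × 4.868×10²⁴ = 3.249×10¹⁴ m³/s².
r₁ = 6052 + 440.4 = 6492.4 km = 6.4924×10⁶ m.
r₂ = 6052 + 25950 = 32002 km = 3.2002×10⁷ m.
Transfer ellipse a_t = (r₁ + r₂)/2 = 1.925×10⁷ m.
At r₁: circular v_c1 = √(μ/r₁) = 7074 m/s; transfer-periapsis v_p = √[μ(2/r₁ − 1/a_t)] = 9122 m/s.
Δv₁ = v_p − v_c1 = 2048 m/s.
At r₂: circular v_c2 = √(μ/r₂) = 3186 m/s; transfer-apoapsis v_a = √[μ(2/r₂ − 1/a_t)] = 1851 m/s.
Δv₂ = v_c2 − v_a = 1336 m/s.
Total Δv = Δv₁ + Δv₂ = 3383 m/s.

Δv_total ≈ 3383 m/s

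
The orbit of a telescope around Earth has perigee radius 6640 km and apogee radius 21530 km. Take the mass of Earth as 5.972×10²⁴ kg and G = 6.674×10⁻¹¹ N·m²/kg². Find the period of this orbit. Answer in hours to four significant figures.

T ≈ 4.621 hours

μ = GM = 6.674×10⁻¹¹ × 5.972×10²⁴ = 3.986×10¹⁴ m³/s².
Semi-major axis a = (r_p + r_a)/2 = (6640.0 + 21530)/2 = 14085 km = 1.408×10⁷ m.
By Kepler's third law T = 2π√(a³/μ) = 2π × 2.648×10³ = 1.664×10⁴ s.
= 4.621 hours.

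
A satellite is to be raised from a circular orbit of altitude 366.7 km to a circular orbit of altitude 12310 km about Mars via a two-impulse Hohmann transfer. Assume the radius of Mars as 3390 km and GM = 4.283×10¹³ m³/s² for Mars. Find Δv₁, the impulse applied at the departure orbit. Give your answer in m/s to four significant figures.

Δv ≈ 912.9 m/s

r₁ = 3390 + 366.7 = 3756.7 km = 3.7567×10⁶ m.
r₂ = 3390 + 12310 = 15700 km = 1.5700×10⁷ m.
Transfer ellipse a_t = (r₁ + r₂)/2 = 9.728×10⁶ m.
At r₁: circular v_c1 = √(μ/r₁) = 3377 m/s; transfer-periapsis v_p = √[μ(2/r₁ − 1/a_t)] = 4289 m/s.
Δv₁ = v_p − v_c1 = 912.9 m/s.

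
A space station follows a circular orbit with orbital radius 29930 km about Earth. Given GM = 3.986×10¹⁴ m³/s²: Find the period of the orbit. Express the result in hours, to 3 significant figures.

r = 29930 km = 2.993×10⁷ m.
Kepler's third law: T = 2π√(r³/μ) = 2π√((2.993×10⁷)³ / 3.986×10¹⁴).
r³/μ = 6.726×10⁷ s², so T = 2π × 8.201×10³ = 5.153×10⁴ s.
Converting: 5.153×10⁴ s ÷ 3600 = 14.31 hours.

T ≈ 14.3 hours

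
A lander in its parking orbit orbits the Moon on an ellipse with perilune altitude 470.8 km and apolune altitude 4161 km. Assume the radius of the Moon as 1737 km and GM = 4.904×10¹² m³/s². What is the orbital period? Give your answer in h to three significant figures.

T ≈ 6.43 h

r_p = 1737 + 470.8 = 2207.8 km = 2.2078×10⁶ m.
r_a = 1737 + 4161 = 5898.0 km = 5.8980×10⁶ m.
Semi-major axis a = (r_p + r_a)/2 = (2207.8 + 5898.0)/2 = 4052.9 km = 4.053×10⁶ m.
By Kepler's third law T = 2π√(a³/μ) = 2π × 3.684×10³ = 2.315×10⁴ s.
= 6.431 h.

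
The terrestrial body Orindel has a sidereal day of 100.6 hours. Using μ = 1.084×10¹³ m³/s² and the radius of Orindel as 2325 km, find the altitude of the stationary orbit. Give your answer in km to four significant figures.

T = 100.6 hours = 3.622×10⁵ s.
A synchronous orbit has period T, so by Kepler's third law a = (μT²/4π²)^(1/3).
μT²/4π² = 1.084×10¹³ × (3.622×10⁵)² / 39.48 = 3.601×10²² m³.
a = 3.302×10⁷ m = 33024 km.
Altitude h = a − R = 33024 − 2325 = 30699 km.

h_sync ≈ 30700 km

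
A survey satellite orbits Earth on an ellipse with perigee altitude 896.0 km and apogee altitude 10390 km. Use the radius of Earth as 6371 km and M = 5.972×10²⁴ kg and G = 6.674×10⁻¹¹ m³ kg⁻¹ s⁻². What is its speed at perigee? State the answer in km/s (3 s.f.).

v ≈ 8.75 km/s

μ = GM = 6.674×10⁻¹¹ × 5.972×10²⁴ = 3.986×10¹⁴ m³/s².
r_p = 6371 + 896.0 = 7267.0 km = 7.2670×10⁶ m.
r_a = 6371 + 10390 = 16761 km = 1.6761×10⁷ m.
Semi-major axis a = (r_p + r_a)/2 = 12014 km = 1.201×10⁷ m.
Vis-viva: v² = μ(2/r − 1/a) = 3.986×10¹⁴ × (2.752×10⁻⁷ − 8.324×10⁻⁸) = 7.652×10⁷ m²/s².
v = 8747 m/s = 8.747 km/s.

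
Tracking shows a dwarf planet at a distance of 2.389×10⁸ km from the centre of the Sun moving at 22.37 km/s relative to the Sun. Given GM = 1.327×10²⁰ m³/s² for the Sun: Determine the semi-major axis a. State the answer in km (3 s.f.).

r = 2.389×10¹¹ m.
Specific orbital energy ε = v²/2 − μ/r = (22370)²/2 − 1.327×10²⁰/2.389×10¹¹ = -3.053×10⁸ J/kg.
Since ε = −μ/(2a), a = −μ/(2ε) = 2.174×10¹¹ m = 2.1736×10⁸ km.

a ≈ 2.17×10⁸ km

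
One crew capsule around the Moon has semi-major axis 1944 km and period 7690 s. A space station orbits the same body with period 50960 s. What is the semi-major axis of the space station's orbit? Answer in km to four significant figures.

Kepler's third law: a³ ∝ T², so a₂ = a₁ (T₂/T₁)^(2/3).
T₂/T₁ = 6.627, (T₂/T₁)^(2/3) = 3.528.
a₂ = 1944 × 3.528 = 6859 km.

a₂ ≈ 6859 km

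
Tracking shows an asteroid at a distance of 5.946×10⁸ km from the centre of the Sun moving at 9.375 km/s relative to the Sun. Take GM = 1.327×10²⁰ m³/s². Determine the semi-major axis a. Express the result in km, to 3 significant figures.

r = 5.946×10¹¹ m.
Specific orbital energy ε = v²/2 − μ/r = (9375)²/2 − 1.327×10²⁰/5.946×10¹¹ = -1.792×10⁸ J/kg.
Since ε = −μ/(2a), a = −μ/(2ε) = 3.702×10¹¹ m = 3.7019×10⁸ km.

a ≈ 3.70×10⁸ km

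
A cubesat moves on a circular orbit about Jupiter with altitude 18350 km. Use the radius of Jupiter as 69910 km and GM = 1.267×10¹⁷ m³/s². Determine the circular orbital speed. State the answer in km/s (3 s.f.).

v ≈ 37.9 km/s

r = 69910 + 18350 = 88260 km = 8.8260×10⁷ m.
For a circular orbit v = √(μ/r) = √(1.267×10¹⁷ / 8.826×10⁷) = √(1.436×10⁹) = 37890 m/s.
That is 37.89 km/s.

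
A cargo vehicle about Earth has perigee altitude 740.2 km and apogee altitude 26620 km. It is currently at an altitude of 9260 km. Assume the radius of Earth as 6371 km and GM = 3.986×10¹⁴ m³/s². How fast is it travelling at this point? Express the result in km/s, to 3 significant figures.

v ≈ 5.58 km/s

r_p = 6371 + 740.2 = 7111.2 km = 7.1112×10⁶ m.
r_a = 6371 + 26620 = 32991 km = 3.2991×10⁷ m.
r = 6371 + 9260 = 15631 km = 1.563×10⁷ m.
Semi-major axis a = (r_p + r_a)/2 = 20051 km = 2.005×10⁷ m.
Vis-viva: v² = μ(2/r − 1/a) = 3.986×10¹⁴ × (1.280×10⁻⁷ − 4.987×10⁻⁸) = 3.112×10⁷ m²/s².
v = 5579 m/s = 5.579 km/s.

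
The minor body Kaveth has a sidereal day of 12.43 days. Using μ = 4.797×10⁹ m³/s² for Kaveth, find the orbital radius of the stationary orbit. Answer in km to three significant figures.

T = 12.43 days = 1.074×10⁶ s.
A synchronous orbit has period T, so by Kepler's third law a = (μT²/4π²)^(1/3).
μT²/4π² = 4.797×10⁹ × (1.074×10⁶)² / 39.48 = 1.401×10²⁰ m³.
a = 5.194×10⁶ m = 5194.3 km.

r_sync ≈ 5190 km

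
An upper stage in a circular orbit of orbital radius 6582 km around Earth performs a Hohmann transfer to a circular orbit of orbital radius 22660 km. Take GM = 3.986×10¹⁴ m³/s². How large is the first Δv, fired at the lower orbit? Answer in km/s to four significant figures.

Δv ≈ 1.906 km/s

r₁ = 6582 km = 6.582×10⁶ m.
r₂ = 22660 km = 2.266×10⁷ m.
Transfer ellipse a_t = (r₁ + r₂)/2 = 1.462×10⁷ m.
At r₁: circular v_c1 = √(μ/r₁) = 7782 m/s; transfer-perigee v_p = √[μ(2/r₁ − 1/a_t)] = 9688 m/s.
Δv₁ = v_p − v_c1 = 1906 m/s.
= 1.906 km/s.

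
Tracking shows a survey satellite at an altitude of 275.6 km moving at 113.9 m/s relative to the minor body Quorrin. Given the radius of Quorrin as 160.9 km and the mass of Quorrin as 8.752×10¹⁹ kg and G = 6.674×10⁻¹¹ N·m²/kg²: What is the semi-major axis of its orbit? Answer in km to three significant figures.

a ≈ 424 km

μ = GM = 6.674×10⁻¹¹ × 8.752×10¹⁹ = 5.841×10⁹ m³/s².
r = 160.9 + 275.6 = 436.50 km = 4.365×10⁵ m.
Specific orbital energy ε = v²/2 − μ/r = (113.9)²/2 − 5.841×10⁹/4.365×10⁵ = -6.895×10³ J/kg.
Since ε = −μ/(2a), a = −μ/(2ε) = 4.236×10⁵ m = 423.57 km.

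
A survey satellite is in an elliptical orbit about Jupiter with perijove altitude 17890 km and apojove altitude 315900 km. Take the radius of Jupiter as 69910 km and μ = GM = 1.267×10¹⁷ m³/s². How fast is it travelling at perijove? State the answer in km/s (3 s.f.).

r_p = 69910 + 17890 = 87800 km = 8.7800×10⁷ m.
r_a = 69910 + 315900 = 385810 km = 3.8581×10⁸ m.
Semi-major axis a = (r_p + r_a)/2 = 2.3680×10⁵ km = 2.368×10⁸ m.
Vis-viva: v² = μ(2/r − 1/a) = 1.267×10¹⁷ × (2.278×10⁻⁸ − 4.223×10⁻⁹) = 2.351×10⁹ m²/s².
v = 48490 m/s = 48.49 km/s.

v ≈ 48.5 km/s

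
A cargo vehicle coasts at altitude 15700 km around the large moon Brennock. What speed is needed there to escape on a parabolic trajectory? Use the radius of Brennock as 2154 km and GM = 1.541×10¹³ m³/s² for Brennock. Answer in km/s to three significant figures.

v_esc ≈ 1.31 km/s

r = 2154 + 15700 = 17854 km = 1.7854×10⁷ m.
Escape speed v_esc = √(2μ/r) = √(2 × 1.541×10¹³ / 1.785×10⁷) = √(1.726×10⁶) = 1314 m/s.
= 1.314 km/s.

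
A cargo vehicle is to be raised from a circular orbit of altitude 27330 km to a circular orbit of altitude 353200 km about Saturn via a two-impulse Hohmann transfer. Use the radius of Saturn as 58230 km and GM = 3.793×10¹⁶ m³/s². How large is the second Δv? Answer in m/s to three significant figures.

r₁ = 58230 + 27330 = 85560 km = 8.5560×10⁷ m.
r₂ = 58230 + 353200 = 411430 km = 4.1143×10⁸ m.
Transfer ellipse a_t = (r₁ + r₂)/2 = 2.485×10⁸ m.
At r₁: circular v_c1 = √(μ/r₁) = 21060 m/s; transfer-perikrone v_p = √[μ(2/r₁ − 1/a_t)] = 27090 m/s.
At r₂: circular v_c2 = √(μ/r₂) = 9602 m/s; transfer-apokrone v_a = √[μ(2/r₂ − 1/a_t)] = 5634 m/s.
Δv₂ = v_c2 − v_a = 3968 m/s.

Δv ≈ 3970 m/s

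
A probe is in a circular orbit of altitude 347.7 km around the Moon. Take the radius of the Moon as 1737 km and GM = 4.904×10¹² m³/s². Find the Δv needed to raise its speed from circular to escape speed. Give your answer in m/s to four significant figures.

Δv ≈ 635.3 m/s

r = 1737 + 347.7 = 2084.7 km = 2.0847×10⁶ m.
Circular speed v_c = √(μ/r) = 1534 m/s.
Escape speed v_esc = √(2μ/r) = √2 × v_c = 2169 m/s.
Δv = v_esc − v_c = 635.3 m/s.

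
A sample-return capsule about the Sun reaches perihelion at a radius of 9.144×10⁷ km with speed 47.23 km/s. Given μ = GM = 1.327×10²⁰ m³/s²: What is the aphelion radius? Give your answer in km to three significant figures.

aphelion radius ≈ 3.04×10⁸ km

r_p = 9.144×10¹⁰ m.
Specific energy ε = v²/2 − μ/r = -3.359×10⁸ J/kg, so a = −μ/(2ε) = 1.975×10¹¹ m.
The apsides satisfy r_p + r_a = 2a, so the aphelion radius is 2a − r_p = 3.036×10¹¹ m = 3.0363×10⁸ km.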